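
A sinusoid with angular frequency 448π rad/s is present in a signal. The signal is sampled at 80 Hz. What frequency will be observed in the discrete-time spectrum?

ω = 448π rad/s → f = ω/(2π) = 224 Hz.
224 Hz mod fs = 64 Hz.
64 Hz > fs/2 = 40 Hz, folds to fs − 64 Hz = 16 Hz.

16 Hz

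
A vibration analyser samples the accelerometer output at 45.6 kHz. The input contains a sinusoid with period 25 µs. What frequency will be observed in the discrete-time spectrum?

T = 25 µs → f = 1/T = 40 kHz.
40 kHz > fs/2 = 22.8 kHz, folds to fs − 40 kHz = 5.6 kHz.

5.6 kHz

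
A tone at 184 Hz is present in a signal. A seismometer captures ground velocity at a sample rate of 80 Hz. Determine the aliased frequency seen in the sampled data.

24 Hz

184 Hz mod fs = 24 Hz.
24 Hz ≤ fs/2 = 40 Hz, appears at 24 Hz.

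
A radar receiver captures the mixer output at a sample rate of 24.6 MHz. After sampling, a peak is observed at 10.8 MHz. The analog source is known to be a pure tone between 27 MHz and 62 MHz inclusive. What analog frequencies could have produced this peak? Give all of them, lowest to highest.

35.4 MHz, 38.4 MHz, 60 MHz

Frequencies that alias to 10.8 MHz are k·fs ± 10.8 MHz for integer k ≥ 0.
k=0: 10.8 MHz.
k=1: 13.8 MHz, 35.4 MHz.
k=2: 38.4 MHz, 60 MHz.
k=3: 63 MHz, 84.6 MHz.
Within [27 MHz, 62 MHz]: 35.4 MHz, 38.4 MHz, 60 MHz.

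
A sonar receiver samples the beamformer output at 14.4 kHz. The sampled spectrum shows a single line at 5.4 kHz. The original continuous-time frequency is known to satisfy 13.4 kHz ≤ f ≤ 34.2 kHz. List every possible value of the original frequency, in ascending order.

19.8 kHz, 23.4 kHz, 34.2 kHz

Frequencies that alias to 5.4 kHz are k·fs ± 5.4 kHz for integer k ≥ 0.
k=0: 5.4 kHz.
k=1: 9 kHz, 19.8 kHz.
k=2: 23.4 kHz, 34.2 kHz.
k=3: 37.8 kHz, 48.6 kHz.
Within [13.4 kHz, 34.2 kHz]: 19.8 kHz, 23.4 kHz, 34.2 kHz.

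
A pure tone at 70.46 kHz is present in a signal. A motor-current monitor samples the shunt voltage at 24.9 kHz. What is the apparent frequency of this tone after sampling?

4.24 kHz

70.46 kHz mod fs = 20.66 kHz.
20.66 kHz > fs/2 = 12.45 kHz, folds to fs − 20.66 kHz = 4.24 kHz.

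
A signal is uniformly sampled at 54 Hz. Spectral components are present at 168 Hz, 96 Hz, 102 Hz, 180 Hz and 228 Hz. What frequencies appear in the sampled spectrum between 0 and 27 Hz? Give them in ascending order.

fs/2 = 27 Hz.
168 Hz mod fs = 6 Hz.
6 Hz ≤ fs/2 = 27 Hz, appears at 6 Hz.
96 Hz mod fs = 42 Hz.
42 Hz > fs/2 = 27 Hz, folds to fs − 42 Hz = 12 Hz.
102 Hz mod fs = 48 Hz.
48 Hz > fs/2 = 27 Hz, folds to fs − 48 Hz = 6 Hz.
180 Hz mod fs = 18 Hz.
18 Hz ≤ fs/2 = 27 Hz, appears at 18 Hz.
228 Hz mod fs = 12 Hz.
12 Hz ≤ fs/2 = 27 Hz, appears at 12 Hz.
Distinct values: {6 Hz, 12 Hz, 18 Hz}.

6 Hz, 12 Hz, 18 Hz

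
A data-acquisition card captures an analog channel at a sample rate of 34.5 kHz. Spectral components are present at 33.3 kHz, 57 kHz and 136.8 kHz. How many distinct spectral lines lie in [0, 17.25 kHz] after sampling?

fs/2 = 17.25 kHz.
33.3 kHz > fs/2 = 17.25 kHz, folds to fs − 33.3 kHz = 1.2 kHz.
57 kHz mod fs = 22.5 kHz.
22.5 kHz > fs/2 = 17.25 kHz, folds to fs − 22.5 kHz = 12 kHz.
136.8 kHz mod fs = 33.3 kHz.
33.3 kHz > fs/2 = 17.25 kHz, folds to fs − 33.3 kHz = 1.2 kHz.
Distinct values: {1.2 kHz, 12 kHz} → 2.

2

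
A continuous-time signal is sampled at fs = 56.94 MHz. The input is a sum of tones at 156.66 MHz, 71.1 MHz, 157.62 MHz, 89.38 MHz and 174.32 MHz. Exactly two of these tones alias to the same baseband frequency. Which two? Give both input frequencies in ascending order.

fs/2 = 28.47 MHz.
156.66 MHz mod fs = 42.78 MHz.
42.78 MHz > fs/2 = 28.47 MHz, folds to fs − 42.78 MHz = 14.16 MHz.
71.1 MHz mod fs = 14.16 MHz.
14.16 MHz ≤ fs/2 = 28.47 MHz, appears at 14.16 MHz.
157.62 MHz mod fs = 43.74 MHz.
43.74 MHz > fs/2 = 28.47 MHz, folds to fs − 43.74 MHz = 13.2 MHz.
89.38 MHz mod fs = 32.44 MHz.
32.44 MHz > fs/2 = 28.47 MHz, folds to fs − 32.44 MHz = 24.5 MHz.
174.32 MHz mod fs = 3.5 MHz.
3.5 MHz ≤ fs/2 = 28.47 MHz, appears at 3.5 MHz.
71.1 MHz and 156.66 MHz both map to 14.16 MHz.

71.1 MHz, 156.66 MHz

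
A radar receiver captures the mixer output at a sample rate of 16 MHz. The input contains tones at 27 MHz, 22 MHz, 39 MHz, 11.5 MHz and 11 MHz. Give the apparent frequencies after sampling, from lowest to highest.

4.5 MHz, 5 MHz, 6 MHz, 7 MHz

fs/2 = 8 MHz.
27 MHz mod fs = 11 MHz.
11 MHz > fs/2 = 8 MHz, folds to fs − 11 MHz = 5 MHz.
22 MHz mod fs = 6 MHz.
6 MHz ≤ fs/2 = 8 MHz, appears at 6 MHz.
39 MHz mod fs = 7 MHz.
7 MHz ≤ fs/2 = 8 MHz, appears at 7 MHz.
11.5 MHz > fs/2 = 8 MHz, folds to fs − 11.5 MHz = 4.5 MHz.
11 MHz > fs/2 = 8 MHz, folds to fs − 11 MHz = 5 MHz.
Distinct values: {4.5 MHz, 5 MHz, 6 MHz, 7 MHz}.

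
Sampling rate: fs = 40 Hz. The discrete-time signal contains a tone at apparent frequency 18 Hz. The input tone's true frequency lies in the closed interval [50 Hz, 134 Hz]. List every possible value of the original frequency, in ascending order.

58 Hz, 62 Hz, 98 Hz, 102 Hz

Frequencies that alias to 18 Hz are k·fs ± 18 Hz for integer k ≥ 0.
k=0: 18 Hz.
k=1: 22 Hz, 58 Hz.
k=2: 62 Hz, 98 Hz.
k=3: 102 Hz, 138 Hz.
k=4: 142 Hz, 178 Hz.
Within [50 Hz, 134 Hz]: 58 Hz, 62 Hz, 98 Hz, 102 Hz.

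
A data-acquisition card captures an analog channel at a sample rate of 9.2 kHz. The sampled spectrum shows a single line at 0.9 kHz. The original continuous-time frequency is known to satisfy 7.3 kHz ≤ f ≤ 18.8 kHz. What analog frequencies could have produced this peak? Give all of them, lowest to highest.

8.3 kHz, 10.1 kHz, 17.5 kHz

Frequencies that alias to 0.9 kHz are k·fs ± 0.9 kHz for integer k ≥ 0.
k=0: 0.9 kHz.
k=1: 8.3 kHz, 10.1 kHz.
k=2: 17.5 kHz, 19.3 kHz.
k=3: 26.7 kHz, 28.5 kHz.
Within [7.3 kHz, 18.8 kHz]: 8.3 kHz, 10.1 kHz, 17.5 kHz.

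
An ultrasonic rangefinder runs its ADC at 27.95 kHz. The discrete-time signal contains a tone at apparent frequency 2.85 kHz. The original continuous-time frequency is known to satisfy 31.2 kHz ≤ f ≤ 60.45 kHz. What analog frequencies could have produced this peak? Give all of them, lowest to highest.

Frequencies that alias to 2.85 kHz are k·fs ± 2.85 kHz for integer k ≥ 0.
k=0: 2.85 kHz.
k=1: 25.1 kHz, 30.8 kHz.
k=2: 53.05 kHz, 58.75 kHz.
k=3: 81 kHz, 86.7 kHz.
Within [31.2 kHz, 60.45 kHz]: 53.05 kHz, 58.75 kHz.

53.05 kHz, 58.75 kHz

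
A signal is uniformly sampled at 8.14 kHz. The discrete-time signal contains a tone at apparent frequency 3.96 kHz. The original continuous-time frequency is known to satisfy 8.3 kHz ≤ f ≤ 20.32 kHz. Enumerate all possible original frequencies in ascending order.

Frequencies that alias to 3.96 kHz are k·fs ± 3.96 kHz for integer k ≥ 0.
k=0: 3.96 kHz.
k=1: 4.18 kHz, 12.1 kHz.
k=2: 12.32 kHz, 20.24 kHz.
k=3: 20.46 kHz, 28.38 kHz.
Within [8.3 kHz, 20.32 kHz]: 12.1 kHz, 12.32 kHz, 20.24 kHz.

12.1 kHz, 12.32 kHz, 20.24 kHz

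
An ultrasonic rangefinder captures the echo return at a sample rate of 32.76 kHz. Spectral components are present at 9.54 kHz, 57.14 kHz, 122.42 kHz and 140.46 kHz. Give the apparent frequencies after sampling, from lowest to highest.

fs/2 = 16.38 kHz.
9.54 kHz ≤ fs/2 = 16.38 kHz, passes unchanged.
57.14 kHz mod fs = 24.38 kHz.
24.38 kHz > fs/2 = 16.38 kHz, folds to fs − 24.38 kHz = 8.38 kHz.
122.42 kHz mod fs = 24.14 kHz.
24.14 kHz > fs/2 = 16.38 kHz, folds to fs − 24.14 kHz = 8.62 kHz.
140.46 kHz mod fs = 9.42 kHz.
9.42 kHz ≤ fs/2 = 16.38 kHz, appears at 9.42 kHz.
Distinct values: {8.38 kHz, 8.62 kHz, 9.42 kHz, 9.54 kHz}.

8.38 kHz, 8.62 kHz, 9.42 kHz, 9.54 kHz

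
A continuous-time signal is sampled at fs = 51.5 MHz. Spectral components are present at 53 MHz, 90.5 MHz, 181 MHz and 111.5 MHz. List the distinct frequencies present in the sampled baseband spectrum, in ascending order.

1.5 MHz, 8.5 MHz, 12.5 MHz, 25 MHz

fs/2 = 25.75 MHz.
53 MHz mod fs = 1.5 MHz.
1.5 MHz ≤ fs/2 = 25.75 MHz, appears at 1.5 MHz.
90.5 MHz mod fs = 39 MHz.
39 MHz > fs/2 = 25.75 MHz, folds to fs − 39 MHz = 12.5 MHz.
181 MHz mod fs = 26.5 MHz.
26.5 MHz > fs/2 = 25.75 MHz, folds to fs − 26.5 MHz = 25 MHz.
111.5 MHz mod fs = 8.5 MHz.
8.5 MHz ≤ fs/2 = 25.75 MHz, appears at 8.5 MHz.
Distinct values: {1.5 MHz, 8.5 MHz, 12.5 MHz, 25 MHz}.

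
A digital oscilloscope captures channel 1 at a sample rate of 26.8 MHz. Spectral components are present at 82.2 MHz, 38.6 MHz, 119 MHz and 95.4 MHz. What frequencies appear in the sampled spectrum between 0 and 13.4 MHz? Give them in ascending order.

fs/2 = 13.4 MHz.
82.2 MHz mod fs = 1.8 MHz.
1.8 MHz ≤ fs/2 = 13.4 MHz, appears at 1.8 MHz.
38.6 MHz mod fs = 11.8 MHz.
11.8 MHz ≤ fs/2 = 13.4 MHz, appears at 11.8 MHz.
119 MHz mod fs = 11.8 MHz.
11.8 MHz ≤ fs/2 = 13.4 MHz, appears at 11.8 MHz.
95.4 MHz mod fs = 15 MHz.
15 MHz > fs/2 = 13.4 MHz, folds to fs − 15 MHz = 11.8 MHz.
Distinct values: {1.8 MHz, 11.8 MHz}.

1.8 MHz, 11.8 MHz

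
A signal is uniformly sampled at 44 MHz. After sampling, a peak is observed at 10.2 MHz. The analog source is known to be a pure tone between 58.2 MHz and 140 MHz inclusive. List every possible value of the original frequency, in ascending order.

77.8 MHz, 98.2 MHz, 121.8 MHz

Frequencies that alias to 10.2 MHz are k·fs ± 10.2 MHz for integer k ≥ 0.
k=0: 10.2 MHz.
k=1: 33.8 MHz, 54.2 MHz.
k=2: 77.8 MHz, 98.2 MHz.
k=3: 121.8 MHz, 142.2 MHz.
k=4: 165.8 MHz, 186.2 MHz.
Within [58.2 MHz, 140 MHz]: 77.8 MHz, 98.2 MHz, 121.8 MHz.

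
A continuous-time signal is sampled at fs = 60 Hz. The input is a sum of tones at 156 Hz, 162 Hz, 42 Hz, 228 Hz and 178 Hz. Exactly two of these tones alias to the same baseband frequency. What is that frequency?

18 Hz

fs/2 = 30 Hz.
156 Hz mod fs = 36 Hz.
36 Hz > fs/2 = 30 Hz, folds to fs − 36 Hz = 24 Hz.
162 Hz mod fs = 42 Hz.
42 Hz > fs/2 = 30 Hz, folds to fs − 42 Hz = 18 Hz.
42 Hz > fs/2 = 30 Hz, folds to fs − 42 Hz = 18 Hz.
228 Hz mod fs = 48 Hz.
48 Hz > fs/2 = 30 Hz, folds to fs − 48 Hz = 12 Hz.
178 Hz mod fs = 58 Hz.
58 Hz > fs/2 = 30 Hz, folds to fs − 58 Hz = 2 Hz.
42 Hz and 162 Hz both map to 18 Hz.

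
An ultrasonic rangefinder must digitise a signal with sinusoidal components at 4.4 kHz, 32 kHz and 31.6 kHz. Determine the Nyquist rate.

64 kHz

Highest-frequency component: 32 kHz.
Nyquist rate = 2 × 32 kHz = 64 kHz.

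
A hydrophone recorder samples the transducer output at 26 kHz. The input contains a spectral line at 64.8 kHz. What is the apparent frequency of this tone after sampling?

12.8 kHz

64.8 kHz mod fs = 12.8 kHz.
12.8 kHz ≤ fs/2 = 13 kHz, appears at 12.8 kHz.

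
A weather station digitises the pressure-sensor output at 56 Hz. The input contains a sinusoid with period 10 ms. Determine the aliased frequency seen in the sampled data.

T = 10 ms → f = 1/T = 100 Hz.
100 Hz mod fs = 44 Hz.
44 Hz > fs/2 = 28 Hz, folds to fs − 44 Hz = 12 Hz.

12 Hz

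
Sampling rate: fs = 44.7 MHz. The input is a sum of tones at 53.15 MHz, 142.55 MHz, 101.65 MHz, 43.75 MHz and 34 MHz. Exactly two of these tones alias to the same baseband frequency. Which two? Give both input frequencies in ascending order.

53.15 MHz, 142.55 MHz

fs/2 = 22.35 MHz.
53.15 MHz mod fs = 8.45 MHz.
8.45 MHz ≤ fs/2 = 22.35 MHz, appears at 8.45 MHz.
142.55 MHz mod fs = 8.45 MHz.
8.45 MHz ≤ fs/2 = 22.35 MHz, appears at 8.45 MHz.
101.65 MHz mod fs = 12.25 MHz.
12.25 MHz ≤ fs/2 = 22.35 MHz, appears at 12.25 MHz.
43.75 MHz > fs/2 = 22.35 MHz, folds to fs − 43.75 MHz = 0.95 MHz.
34 MHz > fs/2 = 22.35 MHz, folds to fs − 34 MHz = 10.7 MHz.
53.15 MHz and 142.55 MHz both map to 8.45 MHz.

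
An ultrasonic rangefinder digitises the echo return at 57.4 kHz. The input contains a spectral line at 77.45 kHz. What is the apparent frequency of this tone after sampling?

20.05 kHz

77.45 kHz mod fs = 20.05 kHz.
20.05 kHz ≤ fs/2 = 28.7 kHz, appears at 20.05 kHz.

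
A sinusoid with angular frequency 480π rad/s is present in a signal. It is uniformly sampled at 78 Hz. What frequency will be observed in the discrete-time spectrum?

ω = 480π rad/s → f = ω/(2π) = 240 Hz.
240 Hz mod fs = 6 Hz.
6 Hz ≤ fs/2 = 39 Hz, appears at 6 Hz.

6 Hz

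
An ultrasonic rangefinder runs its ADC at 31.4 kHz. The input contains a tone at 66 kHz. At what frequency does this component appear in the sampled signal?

3.2 kHz

66 kHz mod fs = 3.2 kHz.
3.2 kHz ≤ fs/2 = 15.7 kHz, appears at 3.2 kHz.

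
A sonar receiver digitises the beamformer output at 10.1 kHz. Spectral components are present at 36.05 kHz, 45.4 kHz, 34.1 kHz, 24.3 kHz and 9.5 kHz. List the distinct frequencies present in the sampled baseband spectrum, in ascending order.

0.6 kHz, 3.8 kHz, 4.1 kHz, 4.35 kHz, 5 kHz

fs/2 = 5.05 kHz.
36.05 kHz mod fs = 5.75 kHz.
5.75 kHz > fs/2 = 5.05 kHz, folds to fs − 5.75 kHz = 4.35 kHz.
45.4 kHz mod fs = 5 kHz.
5 kHz ≤ fs/2 = 5.05 kHz, appears at 5 kHz.
34.1 kHz mod fs = 3.8 kHz.
3.8 kHz ≤ fs/2 = 5.05 kHz, appears at 3.8 kHz.
24.3 kHz mod fs = 4.1 kHz.
4.1 kHz ≤ fs/2 = 5.05 kHz, appears at 4.1 kHz.
9.5 kHz > fs/2 = 5.05 kHz, folds to fs − 9.5 kHz = 0.6 kHz.
Distinct values: {0.6 kHz, 3.8 kHz, 4.1 kHz, 4.35 kHz, 5 kHz}.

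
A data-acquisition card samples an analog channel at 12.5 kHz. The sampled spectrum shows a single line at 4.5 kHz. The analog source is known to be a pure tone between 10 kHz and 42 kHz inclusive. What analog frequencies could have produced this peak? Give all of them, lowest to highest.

17 kHz, 20.5 kHz, 29.5 kHz, 33 kHz, 42 kHz

Frequencies that alias to 4.5 kHz are k·fs ± 4.5 kHz for integer k ≥ 0.
k=0: 4.5 kHz.
k=1: 8 kHz, 17 kHz.
k=2: 20.5 kHz, 29.5 kHz.
k=3: 33 kHz, 42 kHz.
k=4: 45.5 kHz, 54.5 kHz.
Within [10 kHz, 42 kHz]: 17 kHz, 20.5 kHz, 29.5 kHz, 33 kHz, 42 kHz.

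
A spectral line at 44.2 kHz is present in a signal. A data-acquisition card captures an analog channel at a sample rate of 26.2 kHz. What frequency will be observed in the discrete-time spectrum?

44.2 kHz mod fs = 18 kHz.
18 kHz > fs/2 = 13.1 kHz, folds to fs − 18 kHz = 8.2 kHz.

8.2 kHz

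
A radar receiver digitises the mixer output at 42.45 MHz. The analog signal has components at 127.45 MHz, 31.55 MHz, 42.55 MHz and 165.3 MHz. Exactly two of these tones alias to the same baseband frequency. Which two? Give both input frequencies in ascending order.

fs/2 = 21.225 MHz.
127.45 MHz mod fs = 0.1 MHz.
0.1 MHz ≤ fs/2 = 21.225 MHz, appears at 0.1 MHz.
31.55 MHz > fs/2 = 21.225 MHz, folds to fs − 31.55 MHz = 10.9 MHz.
42.55 MHz mod fs = 0.1 MHz.
0.1 MHz ≤ fs/2 = 21.225 MHz, appears at 0.1 MHz.
165.3 MHz mod fs = 37.95 MHz.
37.95 MHz > fs/2 = 21.225 MHz, folds to fs − 37.95 MHz = 4.5 MHz.
42.55 MHz and 127.45 MHz both map to 0.1 MHz.

42.55 MHz, 127.45 MHz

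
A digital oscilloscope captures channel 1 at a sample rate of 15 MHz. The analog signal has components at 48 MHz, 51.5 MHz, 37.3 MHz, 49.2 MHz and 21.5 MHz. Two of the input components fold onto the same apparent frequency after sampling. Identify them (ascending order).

21.5 MHz, 51.5 MHz

fs/2 = 7.5 MHz.
48 MHz mod fs = 3 MHz.
3 MHz ≤ fs/2 = 7.5 MHz, appears at 3 MHz.
51.5 MHz mod fs = 6.5 MHz.
6.5 MHz ≤ fs/2 = 7.5 MHz, appears at 6.5 MHz.
37.3 MHz mod fs = 7.3 MHz.
7.3 MHz ≤ fs/2 = 7.5 MHz, appears at 7.3 MHz.
49.2 MHz mod fs = 4.2 MHz.
4.2 MHz ≤ fs/2 = 7.5 MHz, appears at 4.2 MHz.
21.5 MHz mod fs = 6.5 MHz.
6.5 MHz ≤ fs/2 = 7.5 MHz, appears at 6.5 MHz.
21.5 MHz and 51.5 MHz both map to 6.5 MHz.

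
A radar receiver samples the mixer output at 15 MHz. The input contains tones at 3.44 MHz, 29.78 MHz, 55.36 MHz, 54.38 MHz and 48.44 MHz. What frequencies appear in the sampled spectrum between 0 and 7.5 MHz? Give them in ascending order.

0.22 MHz, 3.44 MHz, 4.64 MHz, 5.62 MHz

fs/2 = 7.5 MHz.
3.44 MHz ≤ fs/2 = 7.5 MHz, passes unchanged.
29.78 MHz mod fs = 14.78 MHz.
14.78 MHz > fs/2 = 7.5 MHz, folds to fs − 14.78 MHz = 0.22 MHz.
55.36 MHz mod fs = 10.36 MHz.
10.36 MHz > fs/2 = 7.5 MHz, folds to fs − 10.36 MHz = 4.64 MHz.
54.38 MHz mod fs = 9.38 MHz.
9.38 MHz > fs/2 = 7.5 MHz, folds to fs − 9.38 MHz = 5.62 MHz.
48.44 MHz mod fs = 3.44 MHz.
3.44 MHz ≤ fs/2 = 7.5 MHz, appears at 3.44 MHz.
Distinct values: {0.22 MHz, 3.44 MHz, 4.64 MHz, 5.62 MHz}.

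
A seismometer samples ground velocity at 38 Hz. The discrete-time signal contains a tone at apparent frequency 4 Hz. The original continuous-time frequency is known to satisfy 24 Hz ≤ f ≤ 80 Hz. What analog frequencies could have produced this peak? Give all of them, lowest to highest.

34 Hz, 42 Hz, 72 Hz, 80 Hz

Frequencies that alias to 4 Hz are k·fs ± 4 Hz for integer k ≥ 0.
k=0: 4 Hz.
k=1: 34 Hz, 42 Hz.
k=2: 72 Hz, 80 Hz.
k=3: 110 Hz, 118 Hz.
Within [24 Hz, 80 Hz]: 34 Hz, 42 Hz, 72 Hz, 80 Hz.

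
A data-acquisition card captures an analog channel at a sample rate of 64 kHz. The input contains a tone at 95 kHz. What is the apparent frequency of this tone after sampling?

95 kHz mod fs = 31 kHz.
31 kHz ≤ fs/2 = 32 kHz, appears at 31 kHz.

31 kHz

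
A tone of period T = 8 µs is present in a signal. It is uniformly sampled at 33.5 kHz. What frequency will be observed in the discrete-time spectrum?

9 kHz

T = 8 µs → f = 1/T = 125 kHz.
125 kHz mod fs = 24.5 kHz.
24.5 kHz > fs/2 = 16.75 kHz, folds to fs − 24.5 kHz = 9 kHz.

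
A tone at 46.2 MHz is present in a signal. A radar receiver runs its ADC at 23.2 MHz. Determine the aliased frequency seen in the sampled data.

46.2 MHz mod fs = 23 MHz.
23 MHz > fs/2 = 11.6 MHz, folds to fs − 23 MHz = 0.2 MHz.

0.2 MHz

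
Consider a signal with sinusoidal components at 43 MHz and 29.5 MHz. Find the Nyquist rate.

86 MHz

Highest-frequency component: 43 MHz.
Nyquist rate = 2 × 43 MHz = 86 MHz.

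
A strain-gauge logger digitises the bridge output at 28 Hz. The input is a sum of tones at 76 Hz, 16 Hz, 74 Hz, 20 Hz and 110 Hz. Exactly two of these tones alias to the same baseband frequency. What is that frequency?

fs/2 = 14 Hz.
76 Hz mod fs = 20 Hz.
20 Hz > fs/2 = 14 Hz, folds to fs − 20 Hz = 8 Hz.
16 Hz > fs/2 = 14 Hz, folds to fs − 16 Hz = 12 Hz.
74 Hz mod fs = 18 Hz.
18 Hz > fs/2 = 14 Hz, folds to fs − 18 Hz = 10 Hz.
20 Hz > fs/2 = 14 Hz, folds to fs − 20 Hz = 8 Hz.
110 Hz mod fs = 26 Hz.
26 Hz > fs/2 = 14 Hz, folds to fs − 26 Hz = 2 Hz.
20 Hz and 76 Hz both map to 8 Hz.

8 Hz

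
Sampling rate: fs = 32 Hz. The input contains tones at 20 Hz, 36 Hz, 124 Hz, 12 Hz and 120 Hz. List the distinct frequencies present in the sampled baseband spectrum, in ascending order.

fs/2 = 16 Hz.
20 Hz > fs/2 = 16 Hz, folds to fs − 20 Hz = 12 Hz.
36 Hz mod fs = 4 Hz.
4 Hz ≤ fs/2 = 16 Hz, appears at 4 Hz.
124 Hz mod fs = 28 Hz.
28 Hz > fs/2 = 16 Hz, folds to fs − 28 Hz = 4 Hz.
12 Hz ≤ fs/2 = 16 Hz, passes unchanged.
120 Hz mod fs = 24 Hz.
24 Hz > fs/2 = 16 Hz, folds to fs − 24 Hz = 8 Hz.
Distinct values: {4 Hz, 8 Hz, 12 Hz}.

4 Hz, 8 Hz, 12 Hz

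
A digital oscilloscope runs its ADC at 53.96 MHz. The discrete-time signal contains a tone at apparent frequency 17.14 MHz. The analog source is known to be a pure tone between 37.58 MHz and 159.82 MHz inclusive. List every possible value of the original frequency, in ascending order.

71.1 MHz, 90.78 MHz, 125.06 MHz, 144.74 MHz

Frequencies that alias to 17.14 MHz are k·fs ± 17.14 MHz for integer k ≥ 0.
k=0: 17.14 MHz.
k=1: 36.82 MHz, 71.1 MHz.
k=2: 90.78 MHz, 125.06 MHz.
k=3: 144.74 MHz, 179.02 MHz.
k=4: 198.7 MHz, 232.98 MHz.
Within [37.58 MHz, 159.82 MHz]: 71.1 MHz, 90.78 MHz, 125.06 MHz, 144.74 MHz.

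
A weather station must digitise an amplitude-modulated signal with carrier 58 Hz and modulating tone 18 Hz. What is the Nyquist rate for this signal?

AM sidebands sit at fc ± fm = 40 Hz and 76 Hz.
Highest-frequency component: 76 Hz.
Nyquist rate = 2 × 76 Hz = 152 Hz.

152 Hz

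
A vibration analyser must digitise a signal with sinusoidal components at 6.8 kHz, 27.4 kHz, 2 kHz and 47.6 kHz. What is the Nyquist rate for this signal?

95.2 kHz

Highest-frequency component: 47.6 kHz.
Nyquist rate = 2 × 47.6 kHz = 95.2 kHz.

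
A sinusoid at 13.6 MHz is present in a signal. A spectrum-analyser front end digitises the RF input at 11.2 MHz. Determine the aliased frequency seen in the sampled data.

13.6 MHz mod fs = 2.4 MHz.
2.4 MHz ≤ fs/2 = 5.6 MHz, appears at 2.4 MHz.

2.4 MHz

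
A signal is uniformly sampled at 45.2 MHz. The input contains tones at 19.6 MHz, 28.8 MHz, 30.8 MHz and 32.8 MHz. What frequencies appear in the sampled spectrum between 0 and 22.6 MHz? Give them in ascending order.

12.4 MHz, 14.4 MHz, 16.4 MHz, 19.6 MHz

fs/2 = 22.6 MHz.
19.6 MHz ≤ fs/2 = 22.6 MHz, passes unchanged.
28.8 MHz > fs/2 = 22.6 MHz, folds to fs − 28.8 MHz = 16.4 MHz.
30.8 MHz > fs/2 = 22.6 MHz, folds to fs − 30.8 MHz = 14.4 MHz.
32.8 MHz > fs/2 = 22.6 MHz, folds to fs − 32.8 MHz = 12.4 MHz.
Distinct values: {12.4 MHz, 14.4 MHz, 16.4 MHz, 19.6 MHz}.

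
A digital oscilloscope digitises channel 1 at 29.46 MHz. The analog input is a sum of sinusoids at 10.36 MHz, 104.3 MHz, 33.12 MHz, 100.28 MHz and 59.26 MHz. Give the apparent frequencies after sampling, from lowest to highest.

0.34 MHz, 3.66 MHz, 10.36 MHz, 11.9 MHz, 13.54 MHz

fs/2 = 14.73 MHz.
10.36 MHz ≤ fs/2 = 14.73 MHz, passes unchanged.
104.3 MHz mod fs = 15.92 MHz.
15.92 MHz > fs/2 = 14.73 MHz, folds to fs − 15.92 MHz = 13.54 MHz.
33.12 MHz mod fs = 3.66 MHz.
3.66 MHz ≤ fs/2 = 14.73 MHz, appears at 3.66 MHz.
100.28 MHz mod fs = 11.9 MHz.
11.9 MHz ≤ fs/2 = 14.73 MHz, appears at 11.9 MHz.
59.26 MHz mod fs = 0.34 MHz.
0.34 MHz ≤ fs/2 = 14.73 MHz, appears at 0.34 MHz.
Distinct values: {0.34 MHz, 3.66 MHz, 10.36 MHz, 11.9 MHz, 13.54 MHz}.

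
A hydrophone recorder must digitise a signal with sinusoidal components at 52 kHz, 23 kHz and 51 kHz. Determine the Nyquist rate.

Highest-frequency component: 52 kHz.
Nyquist rate = 2 × 52 kHz = 104 kHz.

104 kHz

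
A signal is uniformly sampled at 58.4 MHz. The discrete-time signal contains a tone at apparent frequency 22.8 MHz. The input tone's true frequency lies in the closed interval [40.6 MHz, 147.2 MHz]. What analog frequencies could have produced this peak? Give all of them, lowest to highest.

Frequencies that alias to 22.8 MHz are k·fs ± 22.8 MHz for integer k ≥ 0.
k=0: 22.8 MHz.
k=1: 35.6 MHz, 81.2 MHz.
k=2: 94 MHz, 139.6 MHz.
k=3: 152.4 MHz, 198 MHz.
Within [40.6 MHz, 147.2 MHz]: 81.2 MHz, 94 MHz, 139.6 MHz.

81.2 MHz, 94 MHz, 139.6 MHz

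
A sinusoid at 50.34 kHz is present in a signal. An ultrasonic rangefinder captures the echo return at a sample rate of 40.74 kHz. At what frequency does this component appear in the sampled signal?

50.34 kHz mod fs = 9.6 kHz.
9.6 kHz ≤ fs/2 = 20.37 kHz, appears at 9.6 kHz.

9.6 kHz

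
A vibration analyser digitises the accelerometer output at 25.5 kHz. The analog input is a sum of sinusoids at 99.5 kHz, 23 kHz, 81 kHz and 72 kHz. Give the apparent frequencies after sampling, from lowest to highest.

fs/2 = 12.75 kHz.
99.5 kHz mod fs = 23 kHz.
23 kHz > fs/2 = 12.75 kHz, folds to fs − 23 kHz = 2.5 kHz.
23 kHz > fs/2 = 12.75 kHz, folds to fs − 23 kHz = 2.5 kHz.
81 kHz mod fs = 4.5 kHz.
4.5 kHz ≤ fs/2 = 12.75 kHz, appears at 4.5 kHz.
72 kHz mod fs = 21 kHz.
21 kHz > fs/2 = 12.75 kHz, folds to fs − 21 kHz = 4.5 kHz.
Distinct values: {2.5 kHz, 4.5 kHz}.

2.5 kHz, 4.5 kHz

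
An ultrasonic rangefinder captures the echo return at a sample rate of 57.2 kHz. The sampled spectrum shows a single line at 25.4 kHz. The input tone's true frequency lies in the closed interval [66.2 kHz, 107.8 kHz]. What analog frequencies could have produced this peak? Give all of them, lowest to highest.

Frequencies that alias to 25.4 kHz are k·fs ± 25.4 kHz for integer k ≥ 0.
k=0: 25.4 kHz.
k=1: 31.8 kHz, 82.6 kHz.
k=2: 89 kHz, 139.8 kHz.
k=3: 146.2 kHz, 197 kHz.
Within [66.2 kHz, 107.8 kHz]: 82.6 kHz, 89 kHz.

82.6 kHz, 89 kHz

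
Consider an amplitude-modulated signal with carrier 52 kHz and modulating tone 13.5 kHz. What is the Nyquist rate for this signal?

AM sidebands sit at fc ± fm = 38.5 kHz and 65.5 kHz.
Highest-frequency component: 65.5 kHz.
Nyquist rate = 2 × 65.5 kHz = 131 kHz.

131 kHz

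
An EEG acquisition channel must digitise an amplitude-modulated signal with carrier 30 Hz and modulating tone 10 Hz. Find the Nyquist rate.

80 Hz

AM sidebands sit at fc ± fm = 20 Hz and 40 Hz.
Highest-frequency component: 40 Hz.
Nyquist rate = 2 × 40 Hz = 80 Hz.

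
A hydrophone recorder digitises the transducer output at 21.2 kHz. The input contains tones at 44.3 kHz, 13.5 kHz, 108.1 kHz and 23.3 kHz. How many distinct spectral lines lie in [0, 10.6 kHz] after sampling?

3

fs/2 = 10.6 kHz.
44.3 kHz mod fs = 1.9 kHz.
1.9 kHz ≤ fs/2 = 10.6 kHz, appears at 1.9 kHz.
13.5 kHz > fs/2 = 10.6 kHz, folds to fs − 13.5 kHz = 7.7 kHz.
108.1 kHz mod fs = 2.1 kHz.
2.1 kHz ≤ fs/2 = 10.6 kHz, appears at 2.1 kHz.
23.3 kHz mod fs = 2.1 kHz.
2.1 kHz ≤ fs/2 = 10.6 kHz, appears at 2.1 kHz.
Distinct values: {1.9 kHz, 2.1 kHz, 7.7 kHz} → 3.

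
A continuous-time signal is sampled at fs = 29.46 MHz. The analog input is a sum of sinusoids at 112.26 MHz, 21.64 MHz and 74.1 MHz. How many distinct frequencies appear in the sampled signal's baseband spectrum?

fs/2 = 14.73 MHz.
112.26 MHz mod fs = 23.88 MHz.
23.88 MHz > fs/2 = 14.73 MHz, folds to fs − 23.88 MHz = 5.58 MHz.
21.64 MHz > fs/2 = 14.73 MHz, folds to fs − 21.64 MHz = 7.82 MHz.
74.1 MHz mod fs = 15.18 MHz.
15.18 MHz > fs/2 = 14.73 MHz, folds to fs − 15.18 MHz = 14.28 MHz.
Distinct values: {5.58 MHz, 7.82 MHz, 14.28 MHz} → 3.

3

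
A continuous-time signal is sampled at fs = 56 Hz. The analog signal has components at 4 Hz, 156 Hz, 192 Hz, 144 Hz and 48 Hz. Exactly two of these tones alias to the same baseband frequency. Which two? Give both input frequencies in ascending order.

144 Hz, 192 Hz

fs/2 = 28 Hz.
4 Hz ≤ fs/2 = 28 Hz, passes unchanged.
156 Hz mod fs = 44 Hz.
44 Hz > fs/2 = 28 Hz, folds to fs − 44 Hz = 12 Hz.
192 Hz mod fs = 24 Hz.
24 Hz ≤ fs/2 = 28 Hz, appears at 24 Hz.
144 Hz mod fs = 32 Hz.
32 Hz > fs/2 = 28 Hz, folds to fs − 32 Hz = 24 Hz.
48 Hz > fs/2 = 28 Hz, folds to fs − 48 Hz = 8 Hz.
144 Hz and 192 Hz both map to 24 Hz.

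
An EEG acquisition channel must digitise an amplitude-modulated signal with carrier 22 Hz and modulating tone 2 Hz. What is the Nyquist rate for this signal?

48 Hz

AM sidebands sit at fc ± fm = 20 Hz and 24 Hz.
Highest-frequency component: 24 Hz.
Nyquist rate = 2 × 24 Hz = 48 Hz.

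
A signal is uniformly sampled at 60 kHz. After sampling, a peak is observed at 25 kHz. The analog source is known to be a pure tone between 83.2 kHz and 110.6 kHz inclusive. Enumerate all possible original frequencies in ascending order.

85 kHz, 95 kHz

Frequencies that alias to 25 kHz are k·fs ± 25 kHz for integer k ≥ 0.
k=0: 25 kHz.
k=1: 35 kHz, 85 kHz.
k=2: 95 kHz, 145 kHz.
k=3: 155 kHz, 205 kHz.
Within [83.2 kHz, 110.6 kHz]: 85 kHz, 95 kHz.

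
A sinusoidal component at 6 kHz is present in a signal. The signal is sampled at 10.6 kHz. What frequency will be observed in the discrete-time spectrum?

6 kHz > fs/2 = 5.3 kHz, folds to fs − 6 kHz = 4.6 kHz.

4.6 kHz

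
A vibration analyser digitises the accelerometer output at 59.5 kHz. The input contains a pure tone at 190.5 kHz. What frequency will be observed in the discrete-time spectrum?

190.5 kHz mod fs = 12 kHz.
12 kHz ≤ fs/2 = 29.75 kHz, appears at 12 kHz.

12 kHz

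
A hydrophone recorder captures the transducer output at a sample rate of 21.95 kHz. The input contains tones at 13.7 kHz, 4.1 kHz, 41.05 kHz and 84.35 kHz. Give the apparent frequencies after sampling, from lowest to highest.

fs/2 = 10.975 kHz.
13.7 kHz > fs/2 = 10.975 kHz, folds to fs − 13.7 kHz = 8.25 kHz.
4.1 kHz ≤ fs/2 = 10.975 kHz, passes unchanged.
41.05 kHz mod fs = 19.1 kHz.
19.1 kHz > fs/2 = 10.975 kHz, folds to fs − 19.1 kHz = 2.85 kHz.
84.35 kHz mod fs = 18.5 kHz.
18.5 kHz > fs/2 = 10.975 kHz, folds to fs − 18.5 kHz = 3.45 kHz.
Distinct values: {2.85 kHz, 3.45 kHz, 4.1 kHz, 8.25 kHz}.

2.85 kHz, 3.45 kHz, 4.1 kHz, 8.25 kHz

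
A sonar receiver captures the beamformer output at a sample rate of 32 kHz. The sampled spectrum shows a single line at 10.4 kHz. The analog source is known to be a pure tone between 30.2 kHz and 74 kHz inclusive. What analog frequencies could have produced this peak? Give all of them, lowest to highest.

42.4 kHz, 53.6 kHz

Frequencies that alias to 10.4 kHz are k·fs ± 10.4 kHz for integer k ≥ 0.
k=0: 10.4 kHz.
k=1: 21.6 kHz, 42.4 kHz.
k=2: 53.6 kHz, 74.4 kHz.
k=3: 85.6 kHz, 106.4 kHz.
Within [30.2 kHz, 74 kHz]: 42.4 kHz, 53.6 kHz.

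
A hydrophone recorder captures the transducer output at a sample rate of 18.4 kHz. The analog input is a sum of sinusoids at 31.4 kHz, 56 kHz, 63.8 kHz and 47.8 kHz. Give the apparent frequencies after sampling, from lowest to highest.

0.8 kHz, 5.4 kHz, 7.4 kHz, 8.6 kHz

fs/2 = 9.2 kHz.
31.4 kHz mod fs = 13 kHz.
13 kHz > fs/2 = 9.2 kHz, folds to fs − 13 kHz = 5.4 kHz.
56 kHz mod fs = 0.8 kHz.
0.8 kHz ≤ fs/2 = 9.2 kHz, appears at 0.8 kHz.
63.8 kHz mod fs = 8.6 kHz.
8.6 kHz ≤ fs/2 = 9.2 kHz, appears at 8.6 kHz.
47.8 kHz mod fs = 11 kHz.
11 kHz > fs/2 = 9.2 kHz, folds to fs − 11 kHz = 7.4 kHz.
Distinct values: {0.8 kHz, 5.4 kHz, 7.4 kHz, 8.6 kHz}.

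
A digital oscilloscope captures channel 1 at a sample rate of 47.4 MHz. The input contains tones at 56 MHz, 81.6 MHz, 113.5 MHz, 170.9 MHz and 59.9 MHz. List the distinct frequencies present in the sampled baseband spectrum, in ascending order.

fs/2 = 23.7 MHz.
56 MHz mod fs = 8.6 MHz.
8.6 MHz ≤ fs/2 = 23.7 MHz, appears at 8.6 MHz.
81.6 MHz mod fs = 34.2 MHz.
34.2 MHz > fs/2 = 23.7 MHz, folds to fs − 34.2 MHz = 13.2 MHz.
113.5 MHz mod fs = 18.7 MHz.
18.7 MHz ≤ fs/2 = 23.7 MHz, appears at 18.7 MHz.
170.9 MHz mod fs = 28.7 MHz.
28.7 MHz > fs/2 = 23.7 MHz, folds to fs − 28.7 MHz = 18.7 MHz.
59.9 MHz mod fs = 12.5 MHz.
12.5 MHz ≤ fs/2 = 23.7 MHz, appears at 12.5 MHz.
Distinct values: {8.6 MHz, 12.5 MHz, 13.2 MHz, 18.7 MHz}.

8.6 MHz, 12.5 MHz, 13.2 MHz, 18.7 MHz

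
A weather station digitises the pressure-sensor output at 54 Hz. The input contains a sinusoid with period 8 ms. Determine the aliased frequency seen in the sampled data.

17 Hz

T = 8 ms → f = 1/T = 125 Hz.
125 Hz mod fs = 17 Hz.
17 Hz ≤ fs/2 = 27 Hz, appears at 17 Hz.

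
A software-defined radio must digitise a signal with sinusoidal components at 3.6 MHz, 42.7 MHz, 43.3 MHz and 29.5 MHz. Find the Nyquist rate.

86.6 MHz

Highest-frequency component: 43.3 MHz.
Nyquist rate = 2 × 43.3 MHz = 86.6 MHz.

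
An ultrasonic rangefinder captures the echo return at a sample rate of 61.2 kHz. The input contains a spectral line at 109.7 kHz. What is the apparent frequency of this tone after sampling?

12.7 kHz

109.7 kHz mod fs = 48.5 kHz.
48.5 kHz > fs/2 = 30.6 kHz, folds to fs − 48.5 kHz = 12.7 kHz.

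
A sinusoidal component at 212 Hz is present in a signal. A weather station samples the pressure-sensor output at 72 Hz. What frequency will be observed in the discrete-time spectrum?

212 Hz mod fs = 68 Hz.
68 Hz > fs/2 = 36 Hz, folds to fs − 68 Hz = 4 Hz.

4 Hz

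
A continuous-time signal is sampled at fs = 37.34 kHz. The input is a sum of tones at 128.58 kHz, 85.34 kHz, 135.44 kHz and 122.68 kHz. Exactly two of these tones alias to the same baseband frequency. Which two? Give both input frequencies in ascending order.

85.34 kHz, 122.68 kHz

fs/2 = 18.67 kHz.
128.58 kHz mod fs = 16.56 kHz.
16.56 kHz ≤ fs/2 = 18.67 kHz, appears at 16.56 kHz.
85.34 kHz mod fs = 10.66 kHz.
10.66 kHz ≤ fs/2 = 18.67 kHz, appears at 10.66 kHz.
135.44 kHz mod fs = 23.42 kHz.
23.42 kHz > fs/2 = 18.67 kHz, folds to fs − 23.42 kHz = 13.92 kHz.
122.68 kHz mod fs = 10.66 kHz.
10.66 kHz ≤ fs/2 = 18.67 kHz, appears at 10.66 kHz.
85.34 kHz and 122.68 kHz both map to 10.66 kHz.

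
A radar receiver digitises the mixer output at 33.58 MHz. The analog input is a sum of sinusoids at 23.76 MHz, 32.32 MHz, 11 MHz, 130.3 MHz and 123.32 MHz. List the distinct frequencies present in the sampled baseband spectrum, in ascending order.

1.26 MHz, 4.02 MHz, 9.82 MHz, 11 MHz

fs/2 = 16.79 MHz.
23.76 MHz > fs/2 = 16.79 MHz, folds to fs − 23.76 MHz = 9.82 MHz.
32.32 MHz > fs/2 = 16.79 MHz, folds to fs − 32.32 MHz = 1.26 MHz.
11 MHz ≤ fs/2 = 16.79 MHz, passes unchanged.
130.3 MHz mod fs = 29.56 MHz.
29.56 MHz > fs/2 = 16.79 MHz, folds to fs − 29.56 MHz = 4.02 MHz.
123.32 MHz mod fs = 22.58 MHz.
22.58 MHz > fs/2 = 16.79 MHz, folds to fs − 22.58 MHz = 11 MHz.
Distinct values: {1.26 MHz, 4.02 MHz, 9.82 MHz, 11 MHz}.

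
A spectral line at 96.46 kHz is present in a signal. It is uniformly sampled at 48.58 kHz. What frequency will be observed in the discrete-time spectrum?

0.7 kHz

96.46 kHz mod fs = 47.88 kHz.
47.88 kHz > fs/2 = 24.29 kHz, folds to fs − 47.88 kHz = 0.7 kHz.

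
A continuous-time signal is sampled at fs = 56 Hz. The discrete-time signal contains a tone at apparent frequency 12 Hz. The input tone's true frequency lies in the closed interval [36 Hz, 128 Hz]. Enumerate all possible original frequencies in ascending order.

Frequencies that alias to 12 Hz are k·fs ± 12 Hz for integer k ≥ 0.
k=0: 12 Hz.
k=1: 44 Hz, 68 Hz.
k=2: 100 Hz, 124 Hz.
k=3: 156 Hz, 180 Hz.
Within [36 Hz, 128 Hz]: 44 Hz, 68 Hz, 100 Hz, 124 Hz.

44 Hz, 68 Hz, 100 Hz, 124 Hz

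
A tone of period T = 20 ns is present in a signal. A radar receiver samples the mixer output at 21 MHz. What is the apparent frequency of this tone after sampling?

8 MHz

T = 20 ns → f = 1/T = 50 MHz.
50 MHz mod fs = 8 MHz.
8 MHz ≤ fs/2 = 10.5 MHz, appears at 8 MHz.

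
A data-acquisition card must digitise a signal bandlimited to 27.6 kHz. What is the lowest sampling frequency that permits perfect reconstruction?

Nyquist rate = 2 × 27.6 kHz = 55.2 kHz.

55.2 kHz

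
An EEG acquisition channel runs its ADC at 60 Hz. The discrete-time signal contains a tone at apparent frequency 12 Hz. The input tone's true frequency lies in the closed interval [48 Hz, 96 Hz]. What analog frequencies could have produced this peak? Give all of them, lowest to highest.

Frequencies that alias to 12 Hz are k·fs ± 12 Hz for integer k ≥ 0.
k=0: 12 Hz.
k=1: 48 Hz, 72 Hz.
k=2: 108 Hz, 132 Hz.
Within [48 Hz, 96 Hz]: 48 Hz, 72 Hz.

48 Hz, 72 Hz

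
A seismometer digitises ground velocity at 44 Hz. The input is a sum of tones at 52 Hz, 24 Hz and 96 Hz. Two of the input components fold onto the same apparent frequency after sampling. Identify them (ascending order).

fs/2 = 22 Hz.
52 Hz mod fs = 8 Hz.
8 Hz ≤ fs/2 = 22 Hz, appears at 8 Hz.
24 Hz > fs/2 = 22 Hz, folds to fs − 24 Hz = 20 Hz.
96 Hz mod fs = 8 Hz.
8 Hz ≤ fs/2 = 22 Hz, appears at 8 Hz.
52 Hz and 96 Hz both map to 8 Hz.

52 Hz, 96 Hz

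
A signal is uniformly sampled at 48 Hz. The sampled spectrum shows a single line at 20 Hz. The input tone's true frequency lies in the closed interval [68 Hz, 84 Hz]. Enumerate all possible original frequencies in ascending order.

68 Hz, 76 Hz

Frequencies that alias to 20 Hz are k·fs ± 20 Hz for integer k ≥ 0.
k=0: 20 Hz.
k=1: 28 Hz, 68 Hz.
k=2: 76 Hz, 116 Hz.
k=3: 124 Hz, 164 Hz.
Within [68 Hz, 84 Hz]: 68 Hz, 76 Hz.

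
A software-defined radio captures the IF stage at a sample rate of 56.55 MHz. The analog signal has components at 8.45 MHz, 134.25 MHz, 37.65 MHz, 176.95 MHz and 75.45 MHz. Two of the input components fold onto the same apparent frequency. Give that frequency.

fs/2 = 28.275 MHz.
8.45 MHz ≤ fs/2 = 28.275 MHz, passes unchanged.
134.25 MHz mod fs = 21.15 MHz.
21.15 MHz ≤ fs/2 = 28.275 MHz, appears at 21.15 MHz.
37.65 MHz > fs/2 = 28.275 MHz, folds to fs − 37.65 MHz = 18.9 MHz.
176.95 MHz mod fs = 7.3 MHz.
7.3 MHz ≤ fs/2 = 28.275 MHz, appears at 7.3 MHz.
75.45 MHz mod fs = 18.9 MHz.
18.9 MHz ≤ fs/2 = 28.275 MHz, appears at 18.9 MHz.
37.65 MHz and 75.45 MHz both map to 18.9 MHz.

18.9 MHz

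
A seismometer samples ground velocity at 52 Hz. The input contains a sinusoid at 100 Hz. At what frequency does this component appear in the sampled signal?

4 Hz

100 Hz mod fs = 48 Hz.
48 Hz > fs/2 = 26 Hz, folds to fs − 48 Hz = 4 Hz.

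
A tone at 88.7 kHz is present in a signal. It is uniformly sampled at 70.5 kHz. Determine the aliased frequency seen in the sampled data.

18.2 kHz

88.7 kHz mod fs = 18.2 kHz.
18.2 kHz ≤ fs/2 = 35.25 kHz, appears at 18.2 kHz.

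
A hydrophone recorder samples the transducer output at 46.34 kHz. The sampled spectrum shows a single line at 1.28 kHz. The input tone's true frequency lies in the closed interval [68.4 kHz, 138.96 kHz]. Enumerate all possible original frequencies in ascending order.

91.4 kHz, 93.96 kHz, 137.74 kHz

Frequencies that alias to 1.28 kHz are k·fs ± 1.28 kHz for integer k ≥ 0.
k=0: 1.28 kHz.
k=1: 45.06 kHz, 47.62 kHz.
k=2: 91.4 kHz, 93.96 kHz.
k=3: 137.74 kHz, 140.3 kHz.
k=4: 184.08 kHz, 186.64 kHz.
Within [68.4 kHz, 138.96 kHz]: 91.4 kHz, 93.96 kHz, 137.74 kHz.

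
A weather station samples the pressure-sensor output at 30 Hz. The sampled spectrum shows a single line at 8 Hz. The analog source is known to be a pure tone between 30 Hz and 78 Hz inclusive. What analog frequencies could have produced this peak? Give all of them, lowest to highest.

Frequencies that alias to 8 Hz are k·fs ± 8 Hz for integer k ≥ 0.
k=0: 8 Hz.
k=1: 22 Hz, 38 Hz.
k=2: 52 Hz, 68 Hz.
k=3: 82 Hz, 98 Hz.
Within [30 Hz, 78 Hz]: 38 Hz, 52 Hz, 68 Hz.

38 Hz, 52 Hz, 68 Hz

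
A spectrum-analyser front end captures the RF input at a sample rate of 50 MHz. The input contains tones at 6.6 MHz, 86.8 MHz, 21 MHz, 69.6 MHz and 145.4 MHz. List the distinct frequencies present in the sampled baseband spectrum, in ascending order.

4.6 MHz, 6.6 MHz, 13.2 MHz, 19.6 MHz, 21 MHz

fs/2 = 25 MHz.
6.6 MHz ≤ fs/2 = 25 MHz, passes unchanged.
86.8 MHz mod fs = 36.8 MHz.
36.8 MHz > fs/2 = 25 MHz, folds to fs − 36.8 MHz = 13.2 MHz.
21 MHz ≤ fs/2 = 25 MHz, passes unchanged.
69.6 MHz mod fs = 19.6 MHz.
19.6 MHz ≤ fs/2 = 25 MHz, appears at 19.6 MHz.
145.4 MHz mod fs = 45.4 MHz.
45.4 MHz > fs/2 = 25 MHz, folds to fs − 45.4 MHz = 4.6 MHz.
Distinct values: {4.6 MHz, 6.6 MHz, 13.2 MHz, 19.6 MHz, 21 MHz}.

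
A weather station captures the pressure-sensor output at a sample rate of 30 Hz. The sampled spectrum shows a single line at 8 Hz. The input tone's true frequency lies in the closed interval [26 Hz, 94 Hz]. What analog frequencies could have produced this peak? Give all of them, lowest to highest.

38 Hz, 52 Hz, 68 Hz, 82 Hz

Frequencies that alias to 8 Hz are k·fs ± 8 Hz for integer k ≥ 0.
k=0: 8 Hz.
k=1: 22 Hz, 38 Hz.
k=2: 52 Hz, 68 Hz.
k=3: 82 Hz, 98 Hz.
k=4: 112 Hz, 128 Hz.
Within [26 Hz, 94 Hz]: 38 Hz, 52 Hz, 68 Hz, 82 Hz.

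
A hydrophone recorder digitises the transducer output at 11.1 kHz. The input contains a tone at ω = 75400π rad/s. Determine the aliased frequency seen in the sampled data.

4.4 kHz

ω = 75400π rad/s → f = ω/(2π) = 37700 Hz = 37.7 kHz.
37.7 kHz mod fs = 4.4 kHz.
4.4 kHz ≤ fs/2 = 5.55 kHz, appears at 4.4 kHz.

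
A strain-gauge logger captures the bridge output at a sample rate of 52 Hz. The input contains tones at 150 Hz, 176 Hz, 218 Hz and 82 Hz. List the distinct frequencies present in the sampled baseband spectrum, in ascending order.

fs/2 = 26 Hz.
150 Hz mod fs = 46 Hz.
46 Hz > fs/2 = 26 Hz, folds to fs − 46 Hz = 6 Hz.
176 Hz mod fs = 20 Hz.
20 Hz ≤ fs/2 = 26 Hz, appears at 20 Hz.
218 Hz mod fs = 10 Hz.
10 Hz ≤ fs/2 = 26 Hz, appears at 10 Hz.
82 Hz mod fs = 30 Hz.
30 Hz > fs/2 = 26 Hz, folds to fs − 30 Hz = 22 Hz.
Distinct values: {6 Hz, 10 Hz, 20 Hz, 22 Hz}.

6 Hz, 10 Hz, 20 Hz, 22 Hz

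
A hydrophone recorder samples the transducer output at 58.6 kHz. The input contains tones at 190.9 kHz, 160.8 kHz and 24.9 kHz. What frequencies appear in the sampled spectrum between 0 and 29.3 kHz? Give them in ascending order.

15 kHz, 15.1 kHz, 24.9 kHz

fs/2 = 29.3 kHz.
190.9 kHz mod fs = 15.1 kHz.
15.1 kHz ≤ fs/2 = 29.3 kHz, appears at 15.1 kHz.
160.8 kHz mod fs = 43.6 kHz.
43.6 kHz > fs/2 = 29.3 kHz, folds to fs − 43.6 kHz = 15 kHz.
24.9 kHz ≤ fs/2 = 29.3 kHz, passes unchanged.
Distinct values: {15 kHz, 15.1 kHz, 24.9 kHz}.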